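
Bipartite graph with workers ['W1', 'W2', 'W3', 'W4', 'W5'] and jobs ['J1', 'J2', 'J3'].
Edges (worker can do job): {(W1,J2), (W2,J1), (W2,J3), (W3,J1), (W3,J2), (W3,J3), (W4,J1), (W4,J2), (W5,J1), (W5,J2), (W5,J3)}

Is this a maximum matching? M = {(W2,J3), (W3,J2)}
No, size 2 is not maximum

Proposed matching has size 2.
Maximum matching size for this graph: 3.

This is NOT maximum - can be improved to size 3.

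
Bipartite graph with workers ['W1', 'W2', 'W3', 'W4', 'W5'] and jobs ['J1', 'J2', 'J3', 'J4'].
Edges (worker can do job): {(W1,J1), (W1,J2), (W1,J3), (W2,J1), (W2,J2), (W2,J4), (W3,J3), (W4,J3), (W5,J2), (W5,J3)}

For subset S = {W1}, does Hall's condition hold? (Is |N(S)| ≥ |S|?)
Yes: |N(S)| = 3, |S| = 1

Subset S = {W1}
Neighbors N(S) = {J1, J2, J3}

|N(S)| = 3, |S| = 1
Hall's condition: |N(S)| ≥ |S| is satisfied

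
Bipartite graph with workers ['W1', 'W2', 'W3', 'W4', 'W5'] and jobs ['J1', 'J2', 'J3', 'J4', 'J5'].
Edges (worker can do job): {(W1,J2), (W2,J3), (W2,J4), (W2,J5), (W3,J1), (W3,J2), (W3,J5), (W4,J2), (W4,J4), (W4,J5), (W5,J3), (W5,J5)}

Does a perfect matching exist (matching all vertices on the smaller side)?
Yes, perfect matching exists (size 5)

Perfect matching: {(W1,J2), (W2,J4), (W3,J1), (W4,J5), (W5,J3)}
All 5 vertices on the smaller side are matched.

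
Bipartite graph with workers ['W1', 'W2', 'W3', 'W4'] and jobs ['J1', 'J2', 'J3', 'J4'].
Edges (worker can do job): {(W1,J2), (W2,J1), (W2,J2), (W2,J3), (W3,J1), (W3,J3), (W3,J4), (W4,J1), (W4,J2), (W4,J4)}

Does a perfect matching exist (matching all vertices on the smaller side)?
Yes, perfect matching exists (size 4)

Perfect matching: {(W1,J2), (W2,J3), (W3,J4), (W4,J1)}
All 4 vertices on the smaller side are matched.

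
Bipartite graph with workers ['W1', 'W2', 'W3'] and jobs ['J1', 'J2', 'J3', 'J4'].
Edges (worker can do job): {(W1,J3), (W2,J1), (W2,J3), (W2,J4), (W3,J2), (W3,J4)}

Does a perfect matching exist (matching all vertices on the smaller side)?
Yes, perfect matching exists (size 3)

Perfect matching: {(W1,J3), (W2,J1), (W3,J4)}
All 3 vertices on the smaller side are matched.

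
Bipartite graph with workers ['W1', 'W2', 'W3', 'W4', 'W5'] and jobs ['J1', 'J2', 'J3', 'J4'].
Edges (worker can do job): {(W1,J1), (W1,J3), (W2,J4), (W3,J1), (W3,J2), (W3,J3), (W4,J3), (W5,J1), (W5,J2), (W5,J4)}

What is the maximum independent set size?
Maximum independent set = 5

By König's theorem:
- Min vertex cover = Max matching = 4
- Max independent set = Total vertices - Min vertex cover
- Max independent set = 9 - 4 = 5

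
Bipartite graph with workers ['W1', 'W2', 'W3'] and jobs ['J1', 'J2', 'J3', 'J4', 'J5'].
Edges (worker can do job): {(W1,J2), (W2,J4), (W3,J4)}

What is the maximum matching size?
Maximum matching size = 2

Maximum matching: {(W1,J2), (W3,J4)}
Size: 2

This assigns 2 workers to 2 distinct jobs.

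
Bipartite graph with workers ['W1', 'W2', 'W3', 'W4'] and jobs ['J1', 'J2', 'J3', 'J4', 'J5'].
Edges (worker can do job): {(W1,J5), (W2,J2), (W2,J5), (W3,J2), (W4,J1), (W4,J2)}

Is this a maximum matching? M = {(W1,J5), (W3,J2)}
No, size 2 is not maximum

Proposed matching has size 2.
Maximum matching size for this graph: 3.

This is NOT maximum - can be improved to size 3.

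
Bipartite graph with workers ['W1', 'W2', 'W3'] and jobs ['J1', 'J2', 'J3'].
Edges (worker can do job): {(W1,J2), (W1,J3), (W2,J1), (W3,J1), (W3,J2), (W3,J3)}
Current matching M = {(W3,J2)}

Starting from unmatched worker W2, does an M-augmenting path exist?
Yes: W2 → J1

An M-augmenting path alternates non-matching / matching edges, starting and ending at unmatched vertices.
Path: W2 → J1
(J1 is unmatched in M, so the path is augmenting.)
Flipping edges along this path would increase |M| from 1 to 2.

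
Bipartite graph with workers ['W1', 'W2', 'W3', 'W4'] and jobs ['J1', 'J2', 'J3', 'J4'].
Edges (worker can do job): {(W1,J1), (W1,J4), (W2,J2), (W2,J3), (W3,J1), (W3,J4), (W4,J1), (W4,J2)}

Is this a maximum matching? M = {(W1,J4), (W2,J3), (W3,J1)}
No, size 3 is not maximum

Proposed matching has size 3.
Maximum matching size for this graph: 4.

This is NOT maximum - can be improved to size 4.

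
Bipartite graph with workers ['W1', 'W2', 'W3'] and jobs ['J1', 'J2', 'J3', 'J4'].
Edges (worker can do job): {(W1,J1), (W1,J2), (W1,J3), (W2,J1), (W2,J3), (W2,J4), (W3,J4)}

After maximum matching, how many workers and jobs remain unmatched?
Unmatched: 0 workers, 1 jobs

Maximum matching size: 3
Workers: 3 total, 3 matched, 0 unmatched
Jobs: 4 total, 3 matched, 1 unmatched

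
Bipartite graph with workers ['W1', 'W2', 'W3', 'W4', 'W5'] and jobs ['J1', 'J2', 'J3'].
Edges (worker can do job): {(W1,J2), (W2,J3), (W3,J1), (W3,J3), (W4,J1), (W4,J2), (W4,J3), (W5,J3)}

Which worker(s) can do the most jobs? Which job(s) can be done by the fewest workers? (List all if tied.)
Most versatile: W4 (3 jobs); Least covered: J1, J2 (2 workers)

Worker degrees (jobs they can do): W1:1, W2:1, W3:2, W4:3, W5:1
Job degrees (workers who can do it): J1:2, J2:2, J3:4

Maximum worker degree is 3, achieved by: W4
Minimum job degree is 2, achieved by: J1, J2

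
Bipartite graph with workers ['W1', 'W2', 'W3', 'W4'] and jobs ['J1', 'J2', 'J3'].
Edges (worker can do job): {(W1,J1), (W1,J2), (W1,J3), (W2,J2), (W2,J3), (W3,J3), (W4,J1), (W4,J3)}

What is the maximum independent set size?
Maximum independent set = 4

By König's theorem:
- Min vertex cover = Max matching = 3
- Max independent set = Total vertices - Min vertex cover
- Max independent set = 7 - 3 = 4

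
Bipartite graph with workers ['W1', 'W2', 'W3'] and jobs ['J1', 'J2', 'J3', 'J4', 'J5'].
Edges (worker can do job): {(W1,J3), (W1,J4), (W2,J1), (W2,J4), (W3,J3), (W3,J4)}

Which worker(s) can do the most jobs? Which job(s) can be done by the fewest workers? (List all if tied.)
Most versatile: W1, W2, W3 (2 jobs); Least covered: J2, J5 (0 workers)

Worker degrees (jobs they can do): W1:2, W2:2, W3:2
Job degrees (workers who can do it): J1:1, J2:0, J3:2, J4:3, J5:0

Maximum worker degree is 2, achieved by: W1, W2, W3
Minimum job degree is 0, achieved by: J2, J5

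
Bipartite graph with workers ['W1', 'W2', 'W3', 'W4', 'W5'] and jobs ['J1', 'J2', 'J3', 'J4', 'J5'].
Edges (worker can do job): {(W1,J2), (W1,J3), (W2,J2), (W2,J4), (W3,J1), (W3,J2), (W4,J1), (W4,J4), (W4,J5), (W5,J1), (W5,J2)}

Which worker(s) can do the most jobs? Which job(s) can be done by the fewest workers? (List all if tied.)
Most versatile: W4 (3 jobs); Least covered: J3, J5 (1 workers)

Worker degrees (jobs they can do): W1:2, W2:2, W3:2, W4:3, W5:2
Job degrees (workers who can do it): J1:3, J2:4, J3:1, J4:2, J5:1

Maximum worker degree is 3, achieved by: W4
Minimum job degree is 1, achieved by: J3, J5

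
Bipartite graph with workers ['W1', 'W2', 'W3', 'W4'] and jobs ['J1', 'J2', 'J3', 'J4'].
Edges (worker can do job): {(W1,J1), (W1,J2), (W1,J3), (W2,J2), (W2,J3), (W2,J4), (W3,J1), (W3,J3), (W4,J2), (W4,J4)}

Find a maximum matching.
Matching: {(W1,J1), (W2,J4), (W3,J3), (W4,J2)}

Maximum matching (size 4):
  W1 → J1
  W2 → J4
  W3 → J3
  W4 → J2

Each worker is assigned to at most one job, and each job to at most one worker.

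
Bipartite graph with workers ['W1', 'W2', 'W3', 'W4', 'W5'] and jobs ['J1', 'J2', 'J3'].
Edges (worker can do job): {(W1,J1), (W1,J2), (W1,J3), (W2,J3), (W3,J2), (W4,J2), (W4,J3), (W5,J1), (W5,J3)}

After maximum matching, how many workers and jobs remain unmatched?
Unmatched: 2 workers, 0 jobs

Maximum matching size: 3
Workers: 5 total, 3 matched, 2 unmatched
Jobs: 3 total, 3 matched, 0 unmatched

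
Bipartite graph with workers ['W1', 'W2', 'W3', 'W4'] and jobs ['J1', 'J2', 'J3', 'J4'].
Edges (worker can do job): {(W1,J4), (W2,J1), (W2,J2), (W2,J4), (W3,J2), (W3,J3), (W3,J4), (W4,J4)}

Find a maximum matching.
Matching: {(W2,J1), (W3,J2), (W4,J4)}

Maximum matching (size 3):
  W2 → J1
  W3 → J2
  W4 → J4

Each worker is assigned to at most one job, and each job to at most one worker.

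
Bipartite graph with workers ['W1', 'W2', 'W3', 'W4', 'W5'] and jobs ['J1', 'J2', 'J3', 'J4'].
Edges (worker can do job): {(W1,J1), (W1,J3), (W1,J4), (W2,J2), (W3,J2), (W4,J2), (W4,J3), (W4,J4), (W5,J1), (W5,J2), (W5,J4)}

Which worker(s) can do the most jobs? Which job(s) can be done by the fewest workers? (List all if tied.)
Most versatile: W1, W4, W5 (3 jobs); Least covered: J1, J3 (2 workers)

Worker degrees (jobs they can do): W1:3, W2:1, W3:1, W4:3, W5:3
Job degrees (workers who can do it): J1:2, J2:4, J3:2, J4:3

Maximum worker degree is 3, achieved by: W1, W4, W5
Minimum job degree is 2, achieved by: J1, J3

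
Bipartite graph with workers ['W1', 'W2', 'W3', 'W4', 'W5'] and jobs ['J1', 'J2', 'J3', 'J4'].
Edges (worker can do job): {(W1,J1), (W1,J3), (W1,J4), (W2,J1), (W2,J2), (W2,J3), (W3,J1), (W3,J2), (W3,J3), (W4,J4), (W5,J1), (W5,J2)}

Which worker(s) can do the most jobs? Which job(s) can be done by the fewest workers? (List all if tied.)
Most versatile: W1, W2, W3 (3 jobs); Least covered: J4 (2 workers)

Worker degrees (jobs they can do): W1:3, W2:3, W3:3, W4:1, W5:2
Job degrees (workers who can do it): J1:4, J2:3, J3:3, J4:2

Maximum worker degree is 3, achieved by: W1, W2, W3
Minimum job degree is 2, achieved by: J4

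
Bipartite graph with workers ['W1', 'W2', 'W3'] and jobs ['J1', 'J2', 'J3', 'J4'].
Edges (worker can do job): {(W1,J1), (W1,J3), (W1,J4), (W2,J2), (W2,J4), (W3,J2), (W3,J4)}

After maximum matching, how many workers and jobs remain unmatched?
Unmatched: 0 workers, 1 jobs

Maximum matching size: 3
Workers: 3 total, 3 matched, 0 unmatched
Jobs: 4 total, 3 matched, 1 unmatched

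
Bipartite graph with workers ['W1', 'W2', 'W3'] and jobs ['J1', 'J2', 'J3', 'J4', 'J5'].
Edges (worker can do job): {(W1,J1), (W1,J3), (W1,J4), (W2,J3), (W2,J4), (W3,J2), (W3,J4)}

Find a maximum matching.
Matching: {(W1,J1), (W2,J3), (W3,J4)}

Maximum matching (size 3):
  W1 → J1
  W2 → J3
  W3 → J4

Each worker is assigned to at most one job, and each job to at most one worker.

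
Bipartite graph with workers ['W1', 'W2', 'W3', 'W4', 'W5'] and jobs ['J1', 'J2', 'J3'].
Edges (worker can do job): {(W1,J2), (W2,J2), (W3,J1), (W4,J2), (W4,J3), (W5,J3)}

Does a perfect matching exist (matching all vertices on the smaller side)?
Yes, perfect matching exists (size 3)

Perfect matching: {(W3,J1), (W4,J2), (W5,J3)}
All 3 vertices on the smaller side are matched.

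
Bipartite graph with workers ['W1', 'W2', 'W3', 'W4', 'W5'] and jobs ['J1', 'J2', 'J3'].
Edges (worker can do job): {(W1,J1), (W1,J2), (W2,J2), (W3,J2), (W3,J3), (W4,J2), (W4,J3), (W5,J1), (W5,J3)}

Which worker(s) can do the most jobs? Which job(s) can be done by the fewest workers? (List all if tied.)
Most versatile: W1, W3, W4, W5 (2 jobs); Least covered: J1 (2 workers)

Worker degrees (jobs they can do): W1:2, W2:1, W3:2, W4:2, W5:2
Job degrees (workers who can do it): J1:2, J2:4, J3:3

Maximum worker degree is 2, achieved by: W1, W3, W4, W5
Minimum job degree is 2, achieved by: J1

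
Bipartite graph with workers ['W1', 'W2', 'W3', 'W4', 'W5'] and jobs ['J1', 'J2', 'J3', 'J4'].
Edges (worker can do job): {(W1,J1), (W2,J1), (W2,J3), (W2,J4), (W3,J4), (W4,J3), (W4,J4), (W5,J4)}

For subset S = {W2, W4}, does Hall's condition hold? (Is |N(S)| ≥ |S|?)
Yes: |N(S)| = 3, |S| = 2

Subset S = {W2, W4}
Neighbors N(S) = {J1, J3, J4}

|N(S)| = 3, |S| = 2
Hall's condition: |N(S)| ≥ |S| is satisfied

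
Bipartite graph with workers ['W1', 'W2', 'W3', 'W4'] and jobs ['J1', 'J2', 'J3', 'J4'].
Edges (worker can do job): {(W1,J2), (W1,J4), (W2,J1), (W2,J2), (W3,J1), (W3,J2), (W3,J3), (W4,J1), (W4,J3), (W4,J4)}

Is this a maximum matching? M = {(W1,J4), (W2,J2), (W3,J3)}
No, size 3 is not maximum

Proposed matching has size 3.
Maximum matching size for this graph: 4.

This is NOT maximum - can be improved to size 4.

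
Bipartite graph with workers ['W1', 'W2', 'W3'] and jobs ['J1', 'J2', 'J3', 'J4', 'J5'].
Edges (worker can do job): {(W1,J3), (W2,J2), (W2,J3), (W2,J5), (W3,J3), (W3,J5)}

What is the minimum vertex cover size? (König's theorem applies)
Minimum vertex cover size = 3

By König's theorem: in bipartite graphs,
min vertex cover = max matching = 3

Maximum matching has size 3, so minimum vertex cover also has size 3.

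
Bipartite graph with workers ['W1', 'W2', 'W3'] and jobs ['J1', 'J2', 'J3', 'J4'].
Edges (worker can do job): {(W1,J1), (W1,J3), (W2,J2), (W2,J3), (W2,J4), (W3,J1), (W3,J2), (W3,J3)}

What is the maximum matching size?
Maximum matching size = 3

Maximum matching: {(W1,J1), (W2,J3), (W3,J2)}
Size: 3

This assigns 3 workers to 3 distinct jobs.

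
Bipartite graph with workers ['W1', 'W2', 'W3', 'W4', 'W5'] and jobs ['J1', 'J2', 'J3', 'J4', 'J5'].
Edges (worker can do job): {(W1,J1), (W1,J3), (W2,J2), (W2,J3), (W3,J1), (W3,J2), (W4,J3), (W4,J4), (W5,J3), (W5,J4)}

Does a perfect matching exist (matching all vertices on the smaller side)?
No, maximum matching has size 4 < 5

Maximum matching has size 4, need 5 for perfect matching.
Unmatched workers: ['W2']
Unmatched jobs: ['J5']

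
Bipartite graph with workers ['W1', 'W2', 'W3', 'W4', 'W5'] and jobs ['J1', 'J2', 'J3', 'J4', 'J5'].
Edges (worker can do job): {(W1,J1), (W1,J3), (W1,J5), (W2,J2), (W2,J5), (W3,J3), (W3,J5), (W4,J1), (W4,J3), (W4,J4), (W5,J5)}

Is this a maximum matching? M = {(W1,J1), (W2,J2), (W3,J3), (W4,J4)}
No, size 4 is not maximum

Proposed matching has size 4.
Maximum matching size for this graph: 5.

This is NOT maximum - can be improved to size 5.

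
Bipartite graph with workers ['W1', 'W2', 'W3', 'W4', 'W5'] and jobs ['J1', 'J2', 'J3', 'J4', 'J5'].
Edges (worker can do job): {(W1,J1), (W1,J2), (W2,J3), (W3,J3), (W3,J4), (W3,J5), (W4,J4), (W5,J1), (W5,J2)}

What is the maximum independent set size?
Maximum independent set = 5

By König's theorem:
- Min vertex cover = Max matching = 5
- Max independent set = Total vertices - Min vertex cover
- Max independent set = 10 - 5 = 5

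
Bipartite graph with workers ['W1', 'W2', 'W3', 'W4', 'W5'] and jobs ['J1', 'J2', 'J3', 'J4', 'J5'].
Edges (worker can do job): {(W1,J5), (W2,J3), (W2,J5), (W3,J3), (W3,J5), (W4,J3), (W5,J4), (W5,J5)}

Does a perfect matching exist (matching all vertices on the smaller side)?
No, maximum matching has size 3 < 5

Maximum matching has size 3, need 5 for perfect matching.
Unmatched workers: ['W4', 'W2']
Unmatched jobs: ['J2', 'J1']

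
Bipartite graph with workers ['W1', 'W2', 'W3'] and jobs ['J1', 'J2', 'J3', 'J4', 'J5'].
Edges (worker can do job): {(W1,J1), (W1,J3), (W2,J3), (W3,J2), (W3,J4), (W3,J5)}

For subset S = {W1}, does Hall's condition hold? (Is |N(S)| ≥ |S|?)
Yes: |N(S)| = 2, |S| = 1

Subset S = {W1}
Neighbors N(S) = {J1, J3}

|N(S)| = 2, |S| = 1
Hall's condition: |N(S)| ≥ |S| is satisfied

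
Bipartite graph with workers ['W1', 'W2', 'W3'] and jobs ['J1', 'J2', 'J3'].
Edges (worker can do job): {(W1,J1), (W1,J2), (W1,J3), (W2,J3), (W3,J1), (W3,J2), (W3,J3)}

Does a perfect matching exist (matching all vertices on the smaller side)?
Yes, perfect matching exists (size 3)

Perfect matching: {(W1,J1), (W2,J3), (W3,J2)}
All 3 vertices on the smaller side are matched.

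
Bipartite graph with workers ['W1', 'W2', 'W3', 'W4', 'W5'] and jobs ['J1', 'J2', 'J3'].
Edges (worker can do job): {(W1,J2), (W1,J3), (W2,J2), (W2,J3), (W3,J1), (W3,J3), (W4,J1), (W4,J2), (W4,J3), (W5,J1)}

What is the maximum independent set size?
Maximum independent set = 5

By König's theorem:
- Min vertex cover = Max matching = 3
- Max independent set = Total vertices - Min vertex cover
- Max independent set = 8 - 3 = 5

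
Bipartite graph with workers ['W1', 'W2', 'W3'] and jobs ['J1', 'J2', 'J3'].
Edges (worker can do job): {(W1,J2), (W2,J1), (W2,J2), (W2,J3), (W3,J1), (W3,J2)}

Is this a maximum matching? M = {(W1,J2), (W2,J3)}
No, size 2 is not maximum

Proposed matching has size 2.
Maximum matching size for this graph: 3.

This is NOT maximum - can be improved to size 3.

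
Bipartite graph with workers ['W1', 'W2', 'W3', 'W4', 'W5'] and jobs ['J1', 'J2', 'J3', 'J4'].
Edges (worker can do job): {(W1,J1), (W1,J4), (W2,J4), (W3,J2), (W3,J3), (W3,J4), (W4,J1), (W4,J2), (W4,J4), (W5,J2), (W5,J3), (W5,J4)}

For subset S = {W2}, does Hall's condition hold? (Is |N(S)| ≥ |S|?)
Yes: |N(S)| = 1, |S| = 1

Subset S = {W2}
Neighbors N(S) = {J4}

|N(S)| = 1, |S| = 1
Hall's condition: |N(S)| ≥ |S| is satisfied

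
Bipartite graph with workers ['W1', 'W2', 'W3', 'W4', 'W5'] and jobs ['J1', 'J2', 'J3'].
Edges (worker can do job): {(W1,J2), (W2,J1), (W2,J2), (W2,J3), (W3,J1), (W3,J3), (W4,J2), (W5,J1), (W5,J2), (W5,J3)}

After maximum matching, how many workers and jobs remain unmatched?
Unmatched: 2 workers, 0 jobs

Maximum matching size: 3
Workers: 5 total, 3 matched, 2 unmatched
Jobs: 3 total, 3 matched, 0 unmatched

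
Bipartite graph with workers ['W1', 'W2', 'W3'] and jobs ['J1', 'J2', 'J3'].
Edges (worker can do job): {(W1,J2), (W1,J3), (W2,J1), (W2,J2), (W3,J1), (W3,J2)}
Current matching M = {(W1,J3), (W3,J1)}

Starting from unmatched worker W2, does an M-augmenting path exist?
Yes: W2 → J2

An M-augmenting path alternates non-matching / matching edges, starting and ending at unmatched vertices.
Path: W2 → J2
(J2 is unmatched in M, so the path is augmenting.)
Flipping edges along this path would increase |M| from 2 to 3.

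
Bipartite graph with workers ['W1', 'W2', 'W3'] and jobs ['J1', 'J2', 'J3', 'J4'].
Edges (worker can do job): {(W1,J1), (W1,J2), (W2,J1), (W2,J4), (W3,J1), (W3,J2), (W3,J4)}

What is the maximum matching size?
Maximum matching size = 3

Maximum matching: {(W1,J1), (W2,J4), (W3,J2)}
Size: 3

This assigns 3 workers to 3 distinct jobs.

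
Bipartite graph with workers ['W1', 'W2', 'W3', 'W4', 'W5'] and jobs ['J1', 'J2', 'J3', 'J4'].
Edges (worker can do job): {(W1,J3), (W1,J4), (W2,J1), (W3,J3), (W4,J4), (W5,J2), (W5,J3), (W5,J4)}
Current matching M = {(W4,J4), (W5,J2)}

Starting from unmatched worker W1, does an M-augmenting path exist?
Yes: W1 → J3

An M-augmenting path alternates non-matching / matching edges, starting and ending at unmatched vertices.
Path: W1 → J3
(J3 is unmatched in M, so the path is augmenting.)
Flipping edges along this path would increase |M| from 2 to 3.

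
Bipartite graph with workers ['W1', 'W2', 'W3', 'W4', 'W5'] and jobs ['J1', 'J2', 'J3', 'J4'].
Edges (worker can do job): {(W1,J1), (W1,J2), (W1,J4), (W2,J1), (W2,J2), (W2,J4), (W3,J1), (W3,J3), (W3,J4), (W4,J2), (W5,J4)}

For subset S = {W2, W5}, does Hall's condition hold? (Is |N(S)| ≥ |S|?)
Yes: |N(S)| = 3, |S| = 2

Subset S = {W2, W5}
Neighbors N(S) = {J1, J2, J4}

|N(S)| = 3, |S| = 2
Hall's condition: |N(S)| ≥ |S| is satisfied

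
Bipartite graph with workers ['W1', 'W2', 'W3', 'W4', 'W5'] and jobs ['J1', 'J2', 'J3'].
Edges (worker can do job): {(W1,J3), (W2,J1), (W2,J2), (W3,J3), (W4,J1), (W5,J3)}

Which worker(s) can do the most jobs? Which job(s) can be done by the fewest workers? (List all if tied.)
Most versatile: W2 (2 jobs); Least covered: J2 (1 workers)

Worker degrees (jobs they can do): W1:1, W2:2, W3:1, W4:1, W5:1
Job degrees (workers who can do it): J1:2, J2:1, J3:3

Maximum worker degree is 2, achieved by: W2
Minimum job degree is 1, achieved by: J2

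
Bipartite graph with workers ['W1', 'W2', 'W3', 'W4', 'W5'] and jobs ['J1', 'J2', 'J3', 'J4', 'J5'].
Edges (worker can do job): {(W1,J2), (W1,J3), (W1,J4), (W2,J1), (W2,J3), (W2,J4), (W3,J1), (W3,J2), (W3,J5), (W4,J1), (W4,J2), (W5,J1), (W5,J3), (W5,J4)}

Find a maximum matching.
Matching: {(W1,J4), (W2,J1), (W3,J5), (W4,J2), (W5,J3)}

Maximum matching (size 5):
  W1 → J4
  W2 → J1
  W3 → J5
  W4 → J2
  W5 → J3

Each worker is assigned to at most one job, and each job to at most one worker.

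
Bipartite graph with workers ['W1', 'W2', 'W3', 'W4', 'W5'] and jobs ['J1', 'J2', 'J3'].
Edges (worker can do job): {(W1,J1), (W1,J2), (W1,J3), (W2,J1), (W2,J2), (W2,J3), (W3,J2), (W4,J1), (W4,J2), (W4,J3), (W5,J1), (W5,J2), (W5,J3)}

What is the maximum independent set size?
Maximum independent set = 5

By König's theorem:
- Min vertex cover = Max matching = 3
- Max independent set = Total vertices - Min vertex cover
- Max independent set = 8 - 3 = 5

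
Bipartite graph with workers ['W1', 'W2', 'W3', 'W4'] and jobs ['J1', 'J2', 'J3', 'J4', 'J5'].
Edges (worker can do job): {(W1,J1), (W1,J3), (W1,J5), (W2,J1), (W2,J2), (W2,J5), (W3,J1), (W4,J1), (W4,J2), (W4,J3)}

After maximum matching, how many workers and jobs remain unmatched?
Unmatched: 0 workers, 1 jobs

Maximum matching size: 4
Workers: 4 total, 4 matched, 0 unmatched
Jobs: 5 total, 4 matched, 1 unmatched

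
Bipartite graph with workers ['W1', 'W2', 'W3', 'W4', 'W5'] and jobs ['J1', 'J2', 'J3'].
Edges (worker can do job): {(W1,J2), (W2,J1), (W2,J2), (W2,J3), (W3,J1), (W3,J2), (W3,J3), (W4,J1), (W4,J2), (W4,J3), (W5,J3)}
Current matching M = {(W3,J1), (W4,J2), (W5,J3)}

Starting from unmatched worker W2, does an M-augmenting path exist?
No augmenting path from W2

Alternating search from W2 reaches jobs: {J1, J2, J3}.
Every reachable job is already matched in M, and following those matched edges back to workers exposes no further unvisited jobs.
No M-augmenting path from W2 exists.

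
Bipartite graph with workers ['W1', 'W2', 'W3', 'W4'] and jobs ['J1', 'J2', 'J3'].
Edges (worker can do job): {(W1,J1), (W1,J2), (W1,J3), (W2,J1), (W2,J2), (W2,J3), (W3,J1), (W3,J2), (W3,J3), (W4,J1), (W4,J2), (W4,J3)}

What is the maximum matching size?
Maximum matching size = 3

Maximum matching: {(W1,J1), (W3,J3), (W4,J2)}
Size: 3

This assigns 3 workers to 3 distinct jobs.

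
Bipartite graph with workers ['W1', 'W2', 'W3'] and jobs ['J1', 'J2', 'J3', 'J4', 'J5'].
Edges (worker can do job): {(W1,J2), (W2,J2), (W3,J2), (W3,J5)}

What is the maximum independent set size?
Maximum independent set = 6

By König's theorem:
- Min vertex cover = Max matching = 2
- Max independent set = Total vertices - Min vertex cover
- Max independent set = 8 - 2 = 6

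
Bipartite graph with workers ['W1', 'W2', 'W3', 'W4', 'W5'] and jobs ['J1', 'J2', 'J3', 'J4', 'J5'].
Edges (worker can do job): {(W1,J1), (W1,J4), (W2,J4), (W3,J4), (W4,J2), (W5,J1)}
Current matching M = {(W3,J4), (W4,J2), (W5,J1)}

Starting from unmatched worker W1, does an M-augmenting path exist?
No augmenting path from W1

Alternating search from W1 reaches jobs: {J1, J4}.
Every reachable job is already matched in M, and following those matched edges back to workers exposes no further unvisited jobs.
No M-augmenting path from W1 exists.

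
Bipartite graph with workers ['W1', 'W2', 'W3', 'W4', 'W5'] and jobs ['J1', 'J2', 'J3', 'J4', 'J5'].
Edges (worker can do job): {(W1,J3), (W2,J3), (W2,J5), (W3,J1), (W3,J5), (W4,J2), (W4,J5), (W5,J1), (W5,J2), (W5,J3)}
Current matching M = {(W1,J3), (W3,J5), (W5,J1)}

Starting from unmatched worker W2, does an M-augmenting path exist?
Yes: W2 → J5 → W3 → J1 → W5 → J2

An M-augmenting path alternates non-matching / matching edges, starting and ending at unmatched vertices.
Path: W2 → J5 → W3 → J1 → W5 → J2
(J2 is unmatched in M, so the path is augmenting.)
Flipping edges along this path would increase |M| from 3 to 4.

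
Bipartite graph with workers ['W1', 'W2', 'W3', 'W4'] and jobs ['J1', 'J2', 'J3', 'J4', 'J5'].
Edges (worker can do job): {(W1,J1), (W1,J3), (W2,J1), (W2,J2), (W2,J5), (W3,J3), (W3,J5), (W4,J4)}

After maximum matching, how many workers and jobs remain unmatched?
Unmatched: 0 workers, 1 jobs

Maximum matching size: 4
Workers: 4 total, 4 matched, 0 unmatched
Jobs: 5 total, 4 matched, 1 unmatched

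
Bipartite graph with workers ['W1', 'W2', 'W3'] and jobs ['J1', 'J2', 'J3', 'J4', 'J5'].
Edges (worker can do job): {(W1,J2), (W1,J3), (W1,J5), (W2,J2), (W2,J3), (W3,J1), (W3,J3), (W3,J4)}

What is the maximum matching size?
Maximum matching size = 3

Maximum matching: {(W1,J3), (W2,J2), (W3,J4)}
Size: 3

This assigns 3 workers to 3 distinct jobs.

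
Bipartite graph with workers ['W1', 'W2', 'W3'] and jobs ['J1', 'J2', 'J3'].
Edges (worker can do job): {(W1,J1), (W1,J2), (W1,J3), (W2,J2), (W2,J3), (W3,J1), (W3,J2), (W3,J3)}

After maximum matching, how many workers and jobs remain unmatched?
Unmatched: 0 workers, 0 jobs

Maximum matching size: 3
Workers: 3 total, 3 matched, 0 unmatched
Jobs: 3 total, 3 matched, 0 unmatched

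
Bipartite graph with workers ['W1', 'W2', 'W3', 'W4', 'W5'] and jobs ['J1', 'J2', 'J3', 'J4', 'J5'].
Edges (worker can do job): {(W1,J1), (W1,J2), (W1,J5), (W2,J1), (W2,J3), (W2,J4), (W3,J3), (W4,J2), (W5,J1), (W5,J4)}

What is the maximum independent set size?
Maximum independent set = 5

By König's theorem:
- Min vertex cover = Max matching = 5
- Max independent set = Total vertices - Min vertex cover
- Max independent set = 10 - 5 = 5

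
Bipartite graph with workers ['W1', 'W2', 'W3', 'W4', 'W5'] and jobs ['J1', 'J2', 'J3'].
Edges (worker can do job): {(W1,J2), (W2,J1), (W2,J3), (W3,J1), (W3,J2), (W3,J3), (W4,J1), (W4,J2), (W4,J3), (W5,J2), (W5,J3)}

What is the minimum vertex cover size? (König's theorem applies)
Minimum vertex cover size = 3

By König's theorem: in bipartite graphs,
min vertex cover = max matching = 3

Maximum matching has size 3, so minimum vertex cover also has size 3.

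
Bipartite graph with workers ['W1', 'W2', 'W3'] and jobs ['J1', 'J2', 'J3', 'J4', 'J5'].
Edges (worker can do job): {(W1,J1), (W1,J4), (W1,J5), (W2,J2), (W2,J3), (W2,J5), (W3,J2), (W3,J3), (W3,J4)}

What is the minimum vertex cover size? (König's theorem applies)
Minimum vertex cover size = 3

By König's theorem: in bipartite graphs,
min vertex cover = max matching = 3

Maximum matching has size 3, so minimum vertex cover also has size 3.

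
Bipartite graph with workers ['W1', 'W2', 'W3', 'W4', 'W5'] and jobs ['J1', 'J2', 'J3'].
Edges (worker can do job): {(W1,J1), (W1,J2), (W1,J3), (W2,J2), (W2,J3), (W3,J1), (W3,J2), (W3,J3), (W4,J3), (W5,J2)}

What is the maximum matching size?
Maximum matching size = 3

Maximum matching: {(W1,J1), (W3,J2), (W4,J3)}
Size: 3

This assigns 3 workers to 3 distinct jobs.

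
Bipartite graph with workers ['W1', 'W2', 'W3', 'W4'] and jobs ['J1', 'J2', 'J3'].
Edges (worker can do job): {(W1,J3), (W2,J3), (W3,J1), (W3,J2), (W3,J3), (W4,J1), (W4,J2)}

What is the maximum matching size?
Maximum matching size = 3

Maximum matching: {(W1,J3), (W3,J1), (W4,J2)}
Size: 3

This assigns 3 workers to 3 distinct jobs.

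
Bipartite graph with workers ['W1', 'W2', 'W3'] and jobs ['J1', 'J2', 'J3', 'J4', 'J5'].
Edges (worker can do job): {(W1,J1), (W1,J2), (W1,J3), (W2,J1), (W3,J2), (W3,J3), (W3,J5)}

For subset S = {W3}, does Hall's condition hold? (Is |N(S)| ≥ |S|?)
Yes: |N(S)| = 3, |S| = 1

Subset S = {W3}
Neighbors N(S) = {J2, J3, J5}

|N(S)| = 3, |S| = 1
Hall's condition: |N(S)| ≥ |S| is satisfied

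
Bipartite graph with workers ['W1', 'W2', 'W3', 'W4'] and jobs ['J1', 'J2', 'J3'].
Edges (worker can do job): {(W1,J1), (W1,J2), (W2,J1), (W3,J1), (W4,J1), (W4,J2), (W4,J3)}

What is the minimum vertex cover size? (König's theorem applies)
Minimum vertex cover size = 3

By König's theorem: in bipartite graphs,
min vertex cover = max matching = 3

Maximum matching has size 3, so minimum vertex cover also has size 3.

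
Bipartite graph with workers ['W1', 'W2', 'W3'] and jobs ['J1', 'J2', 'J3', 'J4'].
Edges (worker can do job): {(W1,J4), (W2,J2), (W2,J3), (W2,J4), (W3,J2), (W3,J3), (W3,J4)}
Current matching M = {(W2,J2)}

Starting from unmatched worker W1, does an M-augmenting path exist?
Yes: W1 → J4

An M-augmenting path alternates non-matching / matching edges, starting and ending at unmatched vertices.
Path: W1 → J4
(J4 is unmatched in M, so the path is augmenting.)
Flipping edges along this path would increase |M| from 1 to 2.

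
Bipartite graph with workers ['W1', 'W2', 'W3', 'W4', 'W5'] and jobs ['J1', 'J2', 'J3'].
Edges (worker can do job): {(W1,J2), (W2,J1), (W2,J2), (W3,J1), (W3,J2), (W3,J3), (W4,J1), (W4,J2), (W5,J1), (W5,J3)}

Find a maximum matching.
Matching: {(W3,J1), (W4,J2), (W5,J3)}

Maximum matching (size 3):
  W3 → J1
  W4 → J2
  W5 → J3

Each worker is assigned to at most one job, and each job to at most one worker.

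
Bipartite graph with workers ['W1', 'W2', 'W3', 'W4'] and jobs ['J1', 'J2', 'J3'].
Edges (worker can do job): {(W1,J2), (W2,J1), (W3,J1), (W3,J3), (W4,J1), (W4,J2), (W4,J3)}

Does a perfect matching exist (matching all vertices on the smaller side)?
Yes, perfect matching exists (size 3)

Perfect matching: {(W1,J2), (W3,J1), (W4,J3)}
All 3 vertices on the smaller side are matched.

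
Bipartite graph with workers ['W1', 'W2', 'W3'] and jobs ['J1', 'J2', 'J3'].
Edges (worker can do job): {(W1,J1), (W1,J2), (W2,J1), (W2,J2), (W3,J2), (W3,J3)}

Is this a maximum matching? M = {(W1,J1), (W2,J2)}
No, size 2 is not maximum

Proposed matching has size 2.
Maximum matching size for this graph: 3.

This is NOT maximum - can be improved to size 3.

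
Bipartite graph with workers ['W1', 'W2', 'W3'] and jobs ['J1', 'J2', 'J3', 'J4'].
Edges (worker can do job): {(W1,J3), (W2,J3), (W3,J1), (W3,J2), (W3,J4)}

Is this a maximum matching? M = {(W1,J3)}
No, size 1 is not maximum

Proposed matching has size 1.
Maximum matching size for this graph: 2.

This is NOT maximum - can be improved to size 2.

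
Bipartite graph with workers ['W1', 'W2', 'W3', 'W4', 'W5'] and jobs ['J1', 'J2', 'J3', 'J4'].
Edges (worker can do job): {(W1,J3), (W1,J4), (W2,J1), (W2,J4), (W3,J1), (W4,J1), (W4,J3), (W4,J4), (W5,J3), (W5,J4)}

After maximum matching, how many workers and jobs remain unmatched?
Unmatched: 2 workers, 1 jobs

Maximum matching size: 3
Workers: 5 total, 3 matched, 2 unmatched
Jobs: 4 total, 3 matched, 1 unmatched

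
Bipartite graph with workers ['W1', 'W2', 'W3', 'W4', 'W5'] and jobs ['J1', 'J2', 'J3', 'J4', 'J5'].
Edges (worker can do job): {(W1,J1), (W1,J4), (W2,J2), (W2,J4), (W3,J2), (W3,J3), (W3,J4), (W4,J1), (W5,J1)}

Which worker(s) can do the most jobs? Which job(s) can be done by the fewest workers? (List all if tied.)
Most versatile: W3 (3 jobs); Least covered: J5 (0 workers)

Worker degrees (jobs they can do): W1:2, W2:2, W3:3, W4:1, W5:1
Job degrees (workers who can do it): J1:3, J2:2, J3:1, J4:3, J5:0

Maximum worker degree is 3, achieved by: W3
Minimum job degree is 0, achieved by: J5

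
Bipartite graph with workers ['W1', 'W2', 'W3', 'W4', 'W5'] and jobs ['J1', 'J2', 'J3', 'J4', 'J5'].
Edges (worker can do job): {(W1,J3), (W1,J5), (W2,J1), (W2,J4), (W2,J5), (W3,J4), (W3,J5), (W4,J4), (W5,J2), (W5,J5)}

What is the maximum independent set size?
Maximum independent set = 5

By König's theorem:
- Min vertex cover = Max matching = 5
- Max independent set = Total vertices - Min vertex cover
- Max independent set = 10 - 5 = 5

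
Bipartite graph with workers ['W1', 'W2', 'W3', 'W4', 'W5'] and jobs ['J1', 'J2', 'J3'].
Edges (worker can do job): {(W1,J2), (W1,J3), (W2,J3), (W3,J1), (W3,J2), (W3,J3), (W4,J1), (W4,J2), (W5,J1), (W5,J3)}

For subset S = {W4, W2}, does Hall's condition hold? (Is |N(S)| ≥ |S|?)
Yes: |N(S)| = 3, |S| = 2

Subset S = {W4, W2}
Neighbors N(S) = {J1, J2, J3}

|N(S)| = 3, |S| = 2
Hall's condition: |N(S)| ≥ |S| is satisfied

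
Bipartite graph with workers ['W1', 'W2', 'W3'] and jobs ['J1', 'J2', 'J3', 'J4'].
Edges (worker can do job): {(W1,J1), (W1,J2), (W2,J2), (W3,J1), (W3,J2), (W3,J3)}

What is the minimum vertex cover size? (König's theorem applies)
Minimum vertex cover size = 3

By König's theorem: in bipartite graphs,
min vertex cover = max matching = 3

Maximum matching has size 3, so minimum vertex cover also has size 3.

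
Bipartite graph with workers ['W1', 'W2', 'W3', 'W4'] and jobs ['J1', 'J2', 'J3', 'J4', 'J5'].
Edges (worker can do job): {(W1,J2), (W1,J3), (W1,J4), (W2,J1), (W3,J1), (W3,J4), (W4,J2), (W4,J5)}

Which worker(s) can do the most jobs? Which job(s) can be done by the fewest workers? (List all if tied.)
Most versatile: W1 (3 jobs); Least covered: J3, J5 (1 workers)

Worker degrees (jobs they can do): W1:3, W2:1, W3:2, W4:2
Job degrees (workers who can do it): J1:2, J2:2, J3:1, J4:2, J5:1

Maximum worker degree is 3, achieved by: W1
Minimum job degree is 1, achieved by: J3, J5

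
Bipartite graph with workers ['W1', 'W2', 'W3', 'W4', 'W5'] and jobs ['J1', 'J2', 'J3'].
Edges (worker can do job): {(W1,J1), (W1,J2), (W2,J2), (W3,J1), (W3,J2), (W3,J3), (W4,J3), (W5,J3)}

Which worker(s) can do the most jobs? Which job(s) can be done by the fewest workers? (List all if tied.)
Most versatile: W3 (3 jobs); Least covered: J1 (2 workers)

Worker degrees (jobs they can do): W1:2, W2:1, W3:3, W4:1, W5:1
Job degrees (workers who can do it): J1:2, J2:3, J3:3

Maximum worker degree is 3, achieved by: W3
Minimum job degree is 2, achieved by: J1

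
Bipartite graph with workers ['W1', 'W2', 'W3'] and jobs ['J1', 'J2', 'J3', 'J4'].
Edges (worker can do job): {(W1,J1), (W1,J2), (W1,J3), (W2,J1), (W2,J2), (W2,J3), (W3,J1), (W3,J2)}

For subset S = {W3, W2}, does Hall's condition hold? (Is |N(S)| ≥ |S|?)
Yes: |N(S)| = 3, |S| = 2

Subset S = {W3, W2}
Neighbors N(S) = {J1, J2, J3}

|N(S)| = 3, |S| = 2
Hall's condition: |N(S)| ≥ |S| is satisfied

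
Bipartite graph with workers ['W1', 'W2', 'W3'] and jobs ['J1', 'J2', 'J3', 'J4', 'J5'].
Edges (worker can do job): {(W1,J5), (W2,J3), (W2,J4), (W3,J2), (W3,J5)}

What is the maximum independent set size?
Maximum independent set = 5

By König's theorem:
- Min vertex cover = Max matching = 3
- Max independent set = Total vertices - Min vertex cover
- Max independent set = 8 - 3 = 5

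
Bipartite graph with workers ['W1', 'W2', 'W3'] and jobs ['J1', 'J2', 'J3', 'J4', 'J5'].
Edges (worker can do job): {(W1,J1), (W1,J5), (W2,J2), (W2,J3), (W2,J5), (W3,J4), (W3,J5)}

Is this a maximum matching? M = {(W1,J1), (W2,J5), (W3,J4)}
Yes, size 3 is maximum

Proposed matching has size 3.
Maximum matching size for this graph: 3.

This is a maximum matching.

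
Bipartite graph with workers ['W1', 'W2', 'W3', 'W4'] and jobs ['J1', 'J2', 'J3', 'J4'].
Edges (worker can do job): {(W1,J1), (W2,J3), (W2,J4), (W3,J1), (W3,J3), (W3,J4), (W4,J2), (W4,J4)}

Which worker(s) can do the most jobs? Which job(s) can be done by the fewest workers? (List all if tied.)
Most versatile: W3 (3 jobs); Least covered: J2 (1 workers)

Worker degrees (jobs they can do): W1:1, W2:2, W3:3, W4:2
Job degrees (workers who can do it): J1:2, J2:1, J3:2, J4:3

Maximum worker degree is 3, achieved by: W3
Minimum job degree is 1, achieved by: J2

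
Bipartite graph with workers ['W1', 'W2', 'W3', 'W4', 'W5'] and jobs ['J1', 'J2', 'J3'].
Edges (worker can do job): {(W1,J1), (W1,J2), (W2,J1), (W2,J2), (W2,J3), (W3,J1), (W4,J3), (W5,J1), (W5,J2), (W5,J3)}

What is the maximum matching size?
Maximum matching size = 3

Maximum matching: {(W3,J1), (W4,J3), (W5,J2)}
Size: 3

This assigns 3 workers to 3 distinct jobs.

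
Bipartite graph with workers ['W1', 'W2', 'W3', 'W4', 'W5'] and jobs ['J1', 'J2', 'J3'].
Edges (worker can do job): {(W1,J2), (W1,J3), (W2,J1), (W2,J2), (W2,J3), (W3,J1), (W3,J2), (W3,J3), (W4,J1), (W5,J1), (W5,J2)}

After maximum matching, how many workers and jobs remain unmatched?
Unmatched: 2 workers, 0 jobs

Maximum matching size: 3
Workers: 5 total, 3 matched, 2 unmatched
Jobs: 3 total, 3 matched, 0 unmatched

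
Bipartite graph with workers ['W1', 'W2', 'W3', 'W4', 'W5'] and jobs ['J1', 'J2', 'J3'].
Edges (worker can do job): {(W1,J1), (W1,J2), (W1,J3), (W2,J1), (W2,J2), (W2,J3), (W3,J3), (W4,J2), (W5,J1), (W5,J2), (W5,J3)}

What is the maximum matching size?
Maximum matching size = 3

Maximum matching: {(W1,J1), (W3,J3), (W5,J2)}
Size: 3

This assigns 3 workers to 3 distinct jobs.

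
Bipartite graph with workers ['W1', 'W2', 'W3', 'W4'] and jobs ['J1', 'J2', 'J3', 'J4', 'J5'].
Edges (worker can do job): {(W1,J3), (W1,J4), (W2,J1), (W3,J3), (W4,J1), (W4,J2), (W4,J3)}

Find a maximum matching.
Matching: {(W1,J4), (W2,J1), (W3,J3), (W4,J2)}

Maximum matching (size 4):
  W1 → J4
  W2 → J1
  W3 → J3
  W4 → J2

Each worker is assigned to at most one job, and each job to at most one worker.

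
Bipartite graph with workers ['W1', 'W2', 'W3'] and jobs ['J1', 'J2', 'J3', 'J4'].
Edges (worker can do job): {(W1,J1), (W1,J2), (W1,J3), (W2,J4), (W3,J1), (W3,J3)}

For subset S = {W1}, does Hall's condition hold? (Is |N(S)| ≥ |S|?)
Yes: |N(S)| = 3, |S| = 1

Subset S = {W1}
Neighbors N(S) = {J1, J2, J3}

|N(S)| = 3, |S| = 1
Hall's condition: |N(S)| ≥ |S| is satisfied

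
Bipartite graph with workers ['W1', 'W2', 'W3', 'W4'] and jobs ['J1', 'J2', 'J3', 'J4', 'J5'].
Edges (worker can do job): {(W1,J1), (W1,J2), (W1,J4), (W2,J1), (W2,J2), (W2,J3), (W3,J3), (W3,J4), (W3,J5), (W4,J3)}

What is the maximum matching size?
Maximum matching size = 4

Maximum matching: {(W1,J2), (W2,J1), (W3,J5), (W4,J3)}
Size: 4

This assigns 4 workers to 4 distinct jobs.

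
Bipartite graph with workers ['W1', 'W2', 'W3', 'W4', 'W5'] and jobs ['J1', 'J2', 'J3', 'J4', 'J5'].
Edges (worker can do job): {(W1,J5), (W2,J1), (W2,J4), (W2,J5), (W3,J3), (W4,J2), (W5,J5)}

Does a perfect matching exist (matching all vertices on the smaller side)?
No, maximum matching has size 4 < 5

Maximum matching has size 4, need 5 for perfect matching.
Unmatched workers: ['W1']
Unmatched jobs: ['J1']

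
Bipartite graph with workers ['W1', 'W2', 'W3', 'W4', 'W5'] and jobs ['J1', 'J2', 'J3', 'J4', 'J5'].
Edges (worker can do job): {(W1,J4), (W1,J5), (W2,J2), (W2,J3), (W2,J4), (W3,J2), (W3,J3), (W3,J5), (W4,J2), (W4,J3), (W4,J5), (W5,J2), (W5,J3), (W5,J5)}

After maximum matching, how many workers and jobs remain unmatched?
Unmatched: 1 workers, 1 jobs

Maximum matching size: 4
Workers: 5 total, 4 matched, 1 unmatched
Jobs: 5 total, 4 matched, 1 unmatched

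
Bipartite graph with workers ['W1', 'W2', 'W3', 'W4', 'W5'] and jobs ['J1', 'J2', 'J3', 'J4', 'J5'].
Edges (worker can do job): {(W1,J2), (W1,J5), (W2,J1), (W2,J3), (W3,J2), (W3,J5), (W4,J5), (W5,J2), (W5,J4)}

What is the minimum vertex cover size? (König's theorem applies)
Minimum vertex cover size = 4

By König's theorem: in bipartite graphs,
min vertex cover = max matching = 4

Maximum matching has size 4, so minimum vertex cover also has size 4.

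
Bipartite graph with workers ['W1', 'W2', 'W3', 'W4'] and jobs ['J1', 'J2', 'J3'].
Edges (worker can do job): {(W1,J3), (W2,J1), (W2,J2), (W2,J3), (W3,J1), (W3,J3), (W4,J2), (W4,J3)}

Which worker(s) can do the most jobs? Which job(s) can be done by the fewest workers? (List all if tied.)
Most versatile: W2 (3 jobs); Least covered: J1, J2 (2 workers)

Worker degrees (jobs they can do): W1:1, W2:3, W3:2, W4:2
Job degrees (workers who can do it): J1:2, J2:2, J3:4

Maximum worker degree is 3, achieved by: W2
Minimum job degree is 2, achieved by: J1, J2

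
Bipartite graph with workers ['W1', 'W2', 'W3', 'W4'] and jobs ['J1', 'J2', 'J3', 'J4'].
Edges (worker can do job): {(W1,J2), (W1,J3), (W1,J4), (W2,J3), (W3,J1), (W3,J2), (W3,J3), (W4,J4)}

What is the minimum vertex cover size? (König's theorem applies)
Minimum vertex cover size = 4

By König's theorem: in bipartite graphs,
min vertex cover = max matching = 4

Maximum matching has size 4, so minimum vertex cover also has size 4.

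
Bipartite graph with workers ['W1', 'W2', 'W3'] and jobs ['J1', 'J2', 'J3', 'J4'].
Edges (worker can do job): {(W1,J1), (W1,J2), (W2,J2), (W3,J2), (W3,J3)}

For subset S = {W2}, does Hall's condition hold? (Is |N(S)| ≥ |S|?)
Yes: |N(S)| = 1, |S| = 1

Subset S = {W2}
Neighbors N(S) = {J2}

|N(S)| = 1, |S| = 1
Hall's condition: |N(S)| ≥ |S| is satisfied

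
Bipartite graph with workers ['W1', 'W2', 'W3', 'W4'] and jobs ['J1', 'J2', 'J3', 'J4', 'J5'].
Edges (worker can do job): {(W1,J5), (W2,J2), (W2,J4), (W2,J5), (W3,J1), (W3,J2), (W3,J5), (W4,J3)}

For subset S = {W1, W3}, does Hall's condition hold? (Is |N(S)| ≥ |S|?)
Yes: |N(S)| = 3, |S| = 2

Subset S = {W1, W3}
Neighbors N(S) = {J1, J2, J5}

|N(S)| = 3, |S| = 2
Hall's condition: |N(S)| ≥ |S| is satisfied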